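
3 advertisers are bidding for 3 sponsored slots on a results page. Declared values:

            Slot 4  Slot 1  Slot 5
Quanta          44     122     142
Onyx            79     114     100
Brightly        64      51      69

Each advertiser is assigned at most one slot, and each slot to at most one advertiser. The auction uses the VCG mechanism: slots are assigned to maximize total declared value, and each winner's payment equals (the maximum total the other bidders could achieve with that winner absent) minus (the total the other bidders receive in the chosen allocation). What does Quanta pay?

Quanta pays $5.

Efficient allocation: Quanta→Slot 5 ($142), Onyx→Slot 1 ($114), Brightly→Slot 4 ($64); total welfare W = $320.
Quanta receives Slot 5 at value $142, so the others get W − 142 = $178.
Without Quanta: best allocation of the remaining 2 bidders over all 3 slots is Onyx→Slot 1 ($114), Brightly→Slot 5 ($69), total $183.
VCG payment = (others' best without Quanta) − (others' welfare with Quanta) = 183 − 178 = $5.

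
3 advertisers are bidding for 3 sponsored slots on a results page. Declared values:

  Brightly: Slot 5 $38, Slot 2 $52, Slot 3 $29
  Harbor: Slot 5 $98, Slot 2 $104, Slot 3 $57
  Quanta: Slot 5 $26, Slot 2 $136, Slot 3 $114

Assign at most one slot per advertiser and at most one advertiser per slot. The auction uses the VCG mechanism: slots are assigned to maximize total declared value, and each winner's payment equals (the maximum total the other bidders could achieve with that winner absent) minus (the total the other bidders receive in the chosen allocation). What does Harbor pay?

Harbor pays $8.

Efficient allocation: Brightly→Slot 2 ($52), Harbor→Slot 5 ($98), Quanta→Slot 3 ($114); total welfare W = $264.
Harbor receives Slot 5 at value $98, so the others get W − 98 = $166.
Without Harbor: best allocation of the remaining 2 bidders over all 3 slots is Brightly→Slot 5 ($38), Quanta→Slot 2 ($136), total $174.
VCG payment = (others' best without Harbor) − (others' welfare with Harbor) = 174 − 166 = $8.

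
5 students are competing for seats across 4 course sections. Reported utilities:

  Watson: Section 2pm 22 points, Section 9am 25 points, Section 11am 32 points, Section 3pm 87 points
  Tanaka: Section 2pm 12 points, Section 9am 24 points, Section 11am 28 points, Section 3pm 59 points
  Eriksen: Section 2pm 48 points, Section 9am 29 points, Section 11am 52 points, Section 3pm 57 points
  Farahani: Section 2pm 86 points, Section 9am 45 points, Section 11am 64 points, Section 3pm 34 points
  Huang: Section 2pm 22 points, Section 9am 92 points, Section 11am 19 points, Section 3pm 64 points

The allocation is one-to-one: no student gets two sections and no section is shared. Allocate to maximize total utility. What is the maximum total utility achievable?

This is the linear assignment problem.
Optimal: Farahani→Section 2pm (86 points), Huang→Section 9am (92 points), Eriksen→Section 11am (52 points), Watson→Section 3pm (87 points) — total 86+92+52+87 = 317 points.
Row-greedy (each student in turn takes its best remaining section) gives 208 points, worse by 109.
Next-best assignment: Farahani→Section 2pm, Huang→Section 9am, Tanaka→Section 11am, Watson→Section 3pm = 293 points.
Checked against all permutations: 317 points is optimal.

Maximum total: 317 points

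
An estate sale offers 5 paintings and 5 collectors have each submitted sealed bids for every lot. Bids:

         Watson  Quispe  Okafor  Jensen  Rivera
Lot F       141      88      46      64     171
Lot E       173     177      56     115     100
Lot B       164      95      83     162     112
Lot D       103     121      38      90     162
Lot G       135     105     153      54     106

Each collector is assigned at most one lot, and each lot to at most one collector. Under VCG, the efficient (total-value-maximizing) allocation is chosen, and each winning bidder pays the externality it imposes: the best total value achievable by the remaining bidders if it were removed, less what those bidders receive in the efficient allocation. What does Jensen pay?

Efficient allocation: Watson→Lot F ($141), Quispe→Lot E ($177), Okafor→Lot G ($153), Jensen→Lot B ($162), Rivera→Lot D ($162); total welfare W = $795.
Jensen receives Lot B at value $162, so the others get W − 162 = $633.
Without Jensen: best allocation of the remaining 4 bidders over all 5 lots is Watson→Lot B ($164), Quispe→Lot E ($177), Okafor→Lot G ($153), Rivera→Lot F ($171), total $665.
VCG payment = (others' best without Jensen) − (others' welfare with Jensen) = 665 − 633 = $32.

Jensen pays $32.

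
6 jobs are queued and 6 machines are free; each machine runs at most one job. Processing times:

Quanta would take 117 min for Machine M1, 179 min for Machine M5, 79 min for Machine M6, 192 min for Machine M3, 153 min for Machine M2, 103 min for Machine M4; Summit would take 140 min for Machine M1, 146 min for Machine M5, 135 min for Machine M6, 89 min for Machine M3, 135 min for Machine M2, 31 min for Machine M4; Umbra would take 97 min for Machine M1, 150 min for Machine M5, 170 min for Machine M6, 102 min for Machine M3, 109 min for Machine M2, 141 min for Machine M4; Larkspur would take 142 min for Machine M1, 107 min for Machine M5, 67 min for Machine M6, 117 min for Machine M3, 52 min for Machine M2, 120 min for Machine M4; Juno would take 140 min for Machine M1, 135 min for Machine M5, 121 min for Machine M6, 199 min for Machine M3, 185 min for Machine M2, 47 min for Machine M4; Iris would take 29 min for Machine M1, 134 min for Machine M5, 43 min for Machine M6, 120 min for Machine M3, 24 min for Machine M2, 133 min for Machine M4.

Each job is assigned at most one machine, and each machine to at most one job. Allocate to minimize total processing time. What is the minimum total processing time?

Optimal: Quanta→Machine M6 (79 min), Summit→Machine M4 (31 min), Umbra→Machine M3 (102 min), Larkspur→Machine M2 (52 min), Juno→Machine M5 (135 min), Iris→Machine M1 (29 min) — total 79+31+102+52+135+29 = 428 min.
Column-greedy (each machine in turn goes to its cheapest remaining job) gives 460 min, worse by 32.
Swapping Summit↔Iris (Summit→Machine M1 140 min, Iris→Machine M4 133 min) adds 213.
Checked against all permutations: 428 min is optimal.

Minimum total: 428 min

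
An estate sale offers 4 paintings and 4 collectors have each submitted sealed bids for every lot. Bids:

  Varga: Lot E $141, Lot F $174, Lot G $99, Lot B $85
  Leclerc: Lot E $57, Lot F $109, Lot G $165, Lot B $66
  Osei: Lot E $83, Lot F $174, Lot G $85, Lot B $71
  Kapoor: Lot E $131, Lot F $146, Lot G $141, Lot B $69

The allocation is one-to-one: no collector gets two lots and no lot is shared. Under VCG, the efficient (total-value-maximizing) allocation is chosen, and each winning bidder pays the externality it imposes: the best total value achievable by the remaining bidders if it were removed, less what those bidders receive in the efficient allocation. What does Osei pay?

Efficient allocation: Varga→Lot B ($85), Leclerc→Lot G ($165), Osei→Lot F ($174), Kapoor→Lot E ($131); total welfare W = $555.
Osei receives Lot F at value $174, so the others get W − 174 = $381.
Without Osei: best allocation of the remaining 3 bidders over all 4 lots is Varga→Lot F ($174), Leclerc→Lot G ($165), Kapoor→Lot E ($131), total $470.
VCG payment = (others' best without Osei) − (others' welfare with Osei) = 470 − 381 = $89.

Osei pays $89.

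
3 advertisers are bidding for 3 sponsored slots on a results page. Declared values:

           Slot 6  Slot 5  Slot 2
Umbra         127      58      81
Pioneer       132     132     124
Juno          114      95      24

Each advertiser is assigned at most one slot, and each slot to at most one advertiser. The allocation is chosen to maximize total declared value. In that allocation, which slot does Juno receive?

Optimal: Umbra→Slot 6 ($127), Pioneer→Slot 2 ($124), Juno→Slot 5 ($95) — total 127+124+95 = $346.
Column-greedy (each slot in turn goes to its best remaining advertiser) gives $308, worse by 38.
Next-best assignment: Umbra→Slot 2, Pioneer→Slot 5, Juno→Slot 6 = $327.
Juno's own top slot is Slot 6 ($114), but forcing Juno→Slot 6 and reassigning the rest optimally gives only $327 — worse by 19.

Juno receives Slot 5.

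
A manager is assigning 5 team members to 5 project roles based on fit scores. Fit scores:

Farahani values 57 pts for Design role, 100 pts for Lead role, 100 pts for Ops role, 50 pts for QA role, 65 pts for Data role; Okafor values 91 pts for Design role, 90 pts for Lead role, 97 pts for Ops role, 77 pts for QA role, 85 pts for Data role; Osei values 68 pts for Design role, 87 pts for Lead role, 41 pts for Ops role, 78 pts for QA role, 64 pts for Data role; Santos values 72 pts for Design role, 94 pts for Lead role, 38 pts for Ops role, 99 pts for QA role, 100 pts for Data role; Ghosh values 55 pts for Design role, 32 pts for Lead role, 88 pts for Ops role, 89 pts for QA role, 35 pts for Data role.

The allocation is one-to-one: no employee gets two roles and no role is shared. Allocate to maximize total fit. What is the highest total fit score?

This is the linear assignment problem.
Optimal: Farahani→Ops role (100 pts), Okafor→Design role (91 pts), Osei→Lead role (87 pts), Santos→Data role (100 pts), Ghosh→QA role (89 pts) — total 100+91+87+100+89 = 467 pts.
Column-greedy (each role in turn goes to its best remaining employee) gives 442 pts, worse by 25.
Next-best assignment: Farahani→Lead role, Okafor→Design role, Osei→QA role, Santos→Data role, Ghosh→Ops role = 457 pts.
Swapping Osei↔Farahani (Osei→Ops role 41 pts, Farahani→Lead role 100 pts) loses 46.
Every other assignment is strictly worse.

Maximum total: 467 pts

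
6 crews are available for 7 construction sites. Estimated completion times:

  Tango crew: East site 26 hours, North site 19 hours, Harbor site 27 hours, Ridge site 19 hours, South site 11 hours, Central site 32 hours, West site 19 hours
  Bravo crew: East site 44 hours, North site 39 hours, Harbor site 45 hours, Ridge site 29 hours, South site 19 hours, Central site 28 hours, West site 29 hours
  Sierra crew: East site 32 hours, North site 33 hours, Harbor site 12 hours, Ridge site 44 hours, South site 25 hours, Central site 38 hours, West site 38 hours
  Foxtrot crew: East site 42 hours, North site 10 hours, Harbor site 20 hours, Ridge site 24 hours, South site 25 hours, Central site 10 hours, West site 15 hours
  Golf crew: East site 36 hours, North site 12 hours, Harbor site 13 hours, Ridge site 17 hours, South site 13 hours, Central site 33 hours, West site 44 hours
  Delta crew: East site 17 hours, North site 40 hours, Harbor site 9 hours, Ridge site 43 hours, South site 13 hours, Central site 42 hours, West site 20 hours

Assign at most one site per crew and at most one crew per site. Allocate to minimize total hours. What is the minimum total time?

Minimum total: 89 hours

Optimal: Tango crew→Ridge site (19 hours), Bravo crew→South site (19 hours), Sierra crew→Harbor site (12 hours), Foxtrot crew→Central site (10 hours), Golf crew→North site (12 hours), Delta crew→East site (17 hours) — total 19+19+12+10+12+17 = 89 hours.
Column-greedy (each site in turn goes to its cheapest remaining crew) gives 95 hours, worse by 6.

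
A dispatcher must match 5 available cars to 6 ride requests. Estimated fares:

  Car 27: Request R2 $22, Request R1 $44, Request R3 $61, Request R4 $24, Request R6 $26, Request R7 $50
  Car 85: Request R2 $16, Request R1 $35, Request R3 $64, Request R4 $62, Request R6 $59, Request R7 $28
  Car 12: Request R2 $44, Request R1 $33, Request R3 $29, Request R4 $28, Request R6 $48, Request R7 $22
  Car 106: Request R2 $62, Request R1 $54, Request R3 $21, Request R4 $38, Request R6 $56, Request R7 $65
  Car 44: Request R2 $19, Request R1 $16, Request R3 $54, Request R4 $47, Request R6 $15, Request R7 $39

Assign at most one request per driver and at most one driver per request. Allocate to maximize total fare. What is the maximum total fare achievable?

Optimal: Car 27→Request R3 ($61), Car 85→Request R6 ($59), Car 12→Request R2 ($44), Car 106→Request R7 ($65), Car 44→Request R4 ($47) — total 61+59+44+65+47 = $276.
Column-greedy (each request in turn goes to its best remaining driver) gives $265, worse by 11.
Swapping Car 106↔Car 27 (Car 106→Request R3 $21, Car 27→Request R7 $50) loses 55.
Checked against all permutations: $276 is optimal.

Maximum total: $276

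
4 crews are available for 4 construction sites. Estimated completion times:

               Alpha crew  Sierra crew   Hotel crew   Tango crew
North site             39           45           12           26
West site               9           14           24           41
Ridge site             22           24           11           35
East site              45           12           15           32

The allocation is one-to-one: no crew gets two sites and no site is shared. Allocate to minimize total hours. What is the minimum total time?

Optimal: Alpha crew→West site (9 hours), Sierra crew→East site (12 hours), Hotel crew→Ridge site (11 hours), Tango crew→North site (26 hours) — total 9+12+11+26 = 58 hours.
Column-greedy (each site in turn goes to its cheapest remaining crew) gives 77 hours, worse by 19.
Next-best assignment: Alpha crew→West site, Sierra crew→East site, Hotel crew→North site, Tango crew→Ridge site = 68 hours.
Swapping Alpha crew↔Sierra crew (Alpha crew→East site 45 hours, Sierra crew→West site 14 hours) adds 38.
Every other assignment is strictly worse.

Min total: 58 hours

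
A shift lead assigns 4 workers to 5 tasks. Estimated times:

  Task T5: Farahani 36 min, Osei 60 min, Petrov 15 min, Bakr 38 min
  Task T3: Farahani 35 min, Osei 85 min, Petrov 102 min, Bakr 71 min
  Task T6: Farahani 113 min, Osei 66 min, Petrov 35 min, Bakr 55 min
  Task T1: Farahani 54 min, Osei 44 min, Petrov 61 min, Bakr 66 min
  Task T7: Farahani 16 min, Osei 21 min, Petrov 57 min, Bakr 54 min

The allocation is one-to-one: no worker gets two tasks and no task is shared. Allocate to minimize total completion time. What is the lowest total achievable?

Optimal: Farahani→Task T3 (35 min), Osei→Task T7 (21 min), Petrov→Task T5 (15 min), Bakr→Task T6 (55 min) — total 35+21+15+55 = 126 min.
Min-entry greedy (repeatedly take the single cheapest remaining cell) gives 130 min, worse by 4.
Next-best assignment: Farahani→Task T3, Osei→Task T7, Petrov→Task T6, Bakr→Task T5 = 129 min.
Swapping Petrov↔Bakr (Petrov→Task T6 35 min, Bakr→Task T5 38 min) adds 3.
Checked against all permutations: 126 min is optimal.

Minimum total: 126 min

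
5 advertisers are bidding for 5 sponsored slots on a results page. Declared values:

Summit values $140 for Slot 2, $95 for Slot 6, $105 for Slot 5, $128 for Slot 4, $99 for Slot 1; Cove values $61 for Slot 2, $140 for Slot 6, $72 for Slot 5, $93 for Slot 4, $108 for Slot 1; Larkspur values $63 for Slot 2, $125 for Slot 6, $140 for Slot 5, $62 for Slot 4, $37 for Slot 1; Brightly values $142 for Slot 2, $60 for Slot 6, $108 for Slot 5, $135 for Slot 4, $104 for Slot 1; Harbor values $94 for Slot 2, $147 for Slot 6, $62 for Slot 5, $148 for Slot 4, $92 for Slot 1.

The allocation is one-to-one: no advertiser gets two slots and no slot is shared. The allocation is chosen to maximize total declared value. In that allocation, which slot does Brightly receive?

This is a one-to-one assignment (maximum-weight bipartite matching).
Optimal: Summit→Slot 2 ($140), Cove→Slot 6 ($140), Larkspur→Slot 5 ($140), Brightly→Slot 1 ($104), Harbor→Slot 4 ($148) — total 140+140+140+104+148 = $672.
Row-greedy (each advertiser in turn takes its best remaining slot) gives $647, worse by 25.
Next-best assignment: Summit→Slot 2, Cove→Slot 1, Larkspur→Slot 5, Brightly→Slot 4, Harbor→Slot 6 = $670.
Brightly's own top slot is Slot 2 ($142), but forcing Brightly→Slot 2 and reassigning the rest optimally gives only $669 — worse by 3.

Brightly receives Slot 1.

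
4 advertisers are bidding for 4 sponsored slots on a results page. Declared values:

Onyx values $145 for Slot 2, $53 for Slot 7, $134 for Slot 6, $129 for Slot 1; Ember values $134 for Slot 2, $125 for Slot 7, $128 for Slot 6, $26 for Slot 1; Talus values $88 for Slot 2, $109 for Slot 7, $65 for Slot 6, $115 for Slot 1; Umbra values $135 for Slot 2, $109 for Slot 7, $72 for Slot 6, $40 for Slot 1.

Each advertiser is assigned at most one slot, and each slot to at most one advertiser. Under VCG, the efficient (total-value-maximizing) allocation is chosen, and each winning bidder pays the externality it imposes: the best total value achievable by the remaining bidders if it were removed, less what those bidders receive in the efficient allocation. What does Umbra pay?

Efficient allocation: Onyx→Slot 6 ($134), Ember→Slot 7 ($125), Talus→Slot 1 ($115), Umbra→Slot 2 ($135); total welfare W = $509.
Umbra receives Slot 2 at value $135, so the others get W − 135 = $374.
Without Umbra: best allocation of the remaining 3 bidders over all 4 slots is Onyx→Slot 2 ($145), Ember→Slot 6 ($128), Talus→Slot 1 ($115), total $388.
VCG payment = (others' best without Umbra) − (others' welfare with Umbra) = 388 − 374 = $14.

Umbra pays $14.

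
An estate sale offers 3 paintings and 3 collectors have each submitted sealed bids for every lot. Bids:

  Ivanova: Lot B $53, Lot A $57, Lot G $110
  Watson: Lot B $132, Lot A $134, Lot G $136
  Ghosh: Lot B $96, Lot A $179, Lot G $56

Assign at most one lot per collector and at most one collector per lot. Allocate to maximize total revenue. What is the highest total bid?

Optimal: Ivanova→Lot G ($110), Watson→Lot B ($132), Ghosh→Lot A ($179) — total 110+132+179 = $421.
Row-greedy (each collector in turn takes its best remaining lot) gives $340, worse by 81.

Max total: $421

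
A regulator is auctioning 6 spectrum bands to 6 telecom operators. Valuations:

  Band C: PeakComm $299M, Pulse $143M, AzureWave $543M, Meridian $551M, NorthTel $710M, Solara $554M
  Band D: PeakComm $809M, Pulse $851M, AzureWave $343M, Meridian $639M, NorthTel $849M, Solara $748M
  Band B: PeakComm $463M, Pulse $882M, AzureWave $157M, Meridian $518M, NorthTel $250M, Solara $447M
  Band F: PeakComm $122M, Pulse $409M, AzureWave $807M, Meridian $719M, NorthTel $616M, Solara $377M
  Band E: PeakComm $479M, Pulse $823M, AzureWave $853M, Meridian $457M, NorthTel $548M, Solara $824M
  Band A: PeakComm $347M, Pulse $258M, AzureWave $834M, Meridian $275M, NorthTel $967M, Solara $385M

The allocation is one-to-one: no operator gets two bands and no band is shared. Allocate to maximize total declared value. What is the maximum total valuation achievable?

Max total: $4840M

Optimal: PeakComm→Band D ($809M), Pulse→Band B ($882M), AzureWave→Band F ($807M), Meridian→Band C ($551M), NorthTel→Band A ($967M), Solara→Band E ($824M) — total 809+882+807+551+967+824 = $4840M.
Max-entry greedy (repeatedly take the single best remaining cell) gives $4784M, worse by 56.
Next-best assignment: PeakComm→Band D, Pulse→Band B, AzureWave→Band E, Meridian→Band F, NorthTel→Band A, Solara→Band C = $4784M.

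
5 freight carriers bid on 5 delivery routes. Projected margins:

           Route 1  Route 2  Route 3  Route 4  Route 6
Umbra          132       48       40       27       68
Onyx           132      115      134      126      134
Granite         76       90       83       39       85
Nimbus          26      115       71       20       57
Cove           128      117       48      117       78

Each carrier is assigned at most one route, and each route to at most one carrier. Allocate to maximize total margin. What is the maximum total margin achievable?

Optimal: Umbra→Route 1 ($132k), Onyx→Route 3 ($134k), Granite→Route 6 ($85k), Nimbus→Route 2 ($115k), Cove→Route 4 ($117k) — total 132+134+85+115+117 = $583k.
Row-greedy (each carrier in turn takes its best remaining route) gives $530k, worse by 53.
Every other assignment is strictly worse.

Max total: $583k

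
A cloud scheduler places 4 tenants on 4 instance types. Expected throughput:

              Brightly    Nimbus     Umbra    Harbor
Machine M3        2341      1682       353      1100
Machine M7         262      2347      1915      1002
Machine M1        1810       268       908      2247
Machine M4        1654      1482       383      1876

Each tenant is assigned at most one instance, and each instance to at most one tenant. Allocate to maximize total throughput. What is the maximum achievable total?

Max total: 7985 ops/s

This is a one-to-one assignment (maximum-weight bipartite matching).
Optimal: Brightly→Machine M3 (2341 ops/s), Nimbus→Machine M4 (1482 ops/s), Umbra→Machine M7 (1915 ops/s), Harbor→Machine M1 (2247 ops/s) — total 2341+1482+1915+2247 = 7985 ops/s.
Max-entry greedy (repeatedly take the single best remaining cell) gives 7318 ops/s, worse by 667.
Swapping Nimbus↔Umbra (Nimbus→Machine M7 2347 ops/s, Umbra→Machine M4 383 ops/s) loses 667.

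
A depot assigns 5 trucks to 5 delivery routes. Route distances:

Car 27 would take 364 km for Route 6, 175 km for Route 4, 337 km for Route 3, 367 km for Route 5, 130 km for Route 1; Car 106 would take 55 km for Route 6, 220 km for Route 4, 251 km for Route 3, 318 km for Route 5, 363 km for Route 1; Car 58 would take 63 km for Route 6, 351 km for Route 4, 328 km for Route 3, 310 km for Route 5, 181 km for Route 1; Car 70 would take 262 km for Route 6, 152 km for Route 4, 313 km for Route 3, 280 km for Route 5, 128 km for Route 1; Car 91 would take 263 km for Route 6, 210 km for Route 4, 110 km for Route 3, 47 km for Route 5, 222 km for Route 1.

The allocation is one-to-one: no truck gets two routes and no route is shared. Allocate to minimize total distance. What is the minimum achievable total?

Optimal: Car 27→Route 1 (130 km), Car 106→Route 3 (251 km), Car 58→Route 6 (63 km), Car 70→Route 4 (152 km), Car 91→Route 5 (47 km) — total 130+251+63+152+47 = 643 km.
Row-greedy (each truck in turn takes its cheapest remaining route) gives 757 km, worse by 114.
No other one-to-one assignment undercuts 643 km.

Min total: 643 km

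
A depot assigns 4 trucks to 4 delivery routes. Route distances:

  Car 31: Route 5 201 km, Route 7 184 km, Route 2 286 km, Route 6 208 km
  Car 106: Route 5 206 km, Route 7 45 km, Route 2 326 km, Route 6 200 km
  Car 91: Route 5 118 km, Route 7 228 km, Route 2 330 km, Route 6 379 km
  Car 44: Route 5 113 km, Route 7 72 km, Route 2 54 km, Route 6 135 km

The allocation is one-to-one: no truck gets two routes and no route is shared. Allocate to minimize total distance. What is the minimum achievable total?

This is a one-to-one assignment (minimum-cost bipartite matching).
Optimal: Car 31→Route 6 (208 km), Car 106→Route 7 (45 km), Car 91→Route 5 (118 km), Car 44→Route 2 (54 km) — total 208+45+118+54 = 425 km.
Row-greedy (each truck in turn takes its cheapest remaining route) gives 556 km, worse by 131.
Next-best assignment: Car 31→Route 7, Car 106→Route 6, Car 91→Route 5, Car 44→Route 2 = 556 km.
Swapping Car 31↔Car 91 (Car 31→Route 5 201 km, Car 91→Route 6 379 km) adds 254.

Min total: 425 km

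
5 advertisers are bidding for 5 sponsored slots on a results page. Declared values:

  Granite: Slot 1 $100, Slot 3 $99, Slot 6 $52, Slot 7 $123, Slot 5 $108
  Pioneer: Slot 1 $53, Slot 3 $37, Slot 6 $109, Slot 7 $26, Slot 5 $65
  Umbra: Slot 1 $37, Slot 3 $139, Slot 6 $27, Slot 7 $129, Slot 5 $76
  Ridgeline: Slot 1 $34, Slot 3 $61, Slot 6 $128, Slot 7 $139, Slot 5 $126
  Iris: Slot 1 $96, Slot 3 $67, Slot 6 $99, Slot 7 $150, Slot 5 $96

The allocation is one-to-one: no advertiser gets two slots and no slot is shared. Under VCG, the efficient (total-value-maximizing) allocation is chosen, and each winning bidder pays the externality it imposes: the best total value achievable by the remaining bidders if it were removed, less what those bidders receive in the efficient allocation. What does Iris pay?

Iris pays $23.

Efficient allocation: Granite→Slot 1 ($100), Pioneer→Slot 6 ($109), Umbra→Slot 3 ($139), Ridgeline→Slot 5 ($126), Iris→Slot 7 ($150); total welfare W = $624.
Iris receives Slot 7 at value $150, so the others get W − 150 = $474.
Without Iris: best allocation of the remaining 4 bidders over all 5 slots is Granite→Slot 7 ($123), Pioneer→Slot 6 ($109), Umbra→Slot 3 ($139), Ridgeline→Slot 5 ($126), total $497.
VCG payment = (others' best without Iris) − (others' welfare with Iris) = 497 − 474 = $23.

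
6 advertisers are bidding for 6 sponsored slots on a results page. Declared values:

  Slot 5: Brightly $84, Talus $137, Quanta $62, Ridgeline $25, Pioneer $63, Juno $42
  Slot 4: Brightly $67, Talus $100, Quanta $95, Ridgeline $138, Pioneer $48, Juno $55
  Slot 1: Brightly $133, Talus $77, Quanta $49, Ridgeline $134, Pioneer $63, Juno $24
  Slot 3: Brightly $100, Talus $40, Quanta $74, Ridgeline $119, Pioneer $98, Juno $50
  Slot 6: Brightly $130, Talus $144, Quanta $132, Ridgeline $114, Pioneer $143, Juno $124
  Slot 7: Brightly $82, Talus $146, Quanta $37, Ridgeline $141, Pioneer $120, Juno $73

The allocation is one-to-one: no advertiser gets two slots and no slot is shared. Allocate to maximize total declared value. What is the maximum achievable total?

Treat this as an assignment problem: match each advertiser to one slot.
Optimal: Brightly→Slot 1 ($133), Talus→Slot 5 ($137), Quanta→Slot 4 ($95), Ridgeline→Slot 3 ($119), Pioneer→Slot 7 ($120), Juno→Slot 6 ($124) — total 133+137+95+119+120+124 = $728.
Swapping Juno↔Talus (Juno→Slot 5 $42, Talus→Slot 6 $144) loses 75.

Max total: $728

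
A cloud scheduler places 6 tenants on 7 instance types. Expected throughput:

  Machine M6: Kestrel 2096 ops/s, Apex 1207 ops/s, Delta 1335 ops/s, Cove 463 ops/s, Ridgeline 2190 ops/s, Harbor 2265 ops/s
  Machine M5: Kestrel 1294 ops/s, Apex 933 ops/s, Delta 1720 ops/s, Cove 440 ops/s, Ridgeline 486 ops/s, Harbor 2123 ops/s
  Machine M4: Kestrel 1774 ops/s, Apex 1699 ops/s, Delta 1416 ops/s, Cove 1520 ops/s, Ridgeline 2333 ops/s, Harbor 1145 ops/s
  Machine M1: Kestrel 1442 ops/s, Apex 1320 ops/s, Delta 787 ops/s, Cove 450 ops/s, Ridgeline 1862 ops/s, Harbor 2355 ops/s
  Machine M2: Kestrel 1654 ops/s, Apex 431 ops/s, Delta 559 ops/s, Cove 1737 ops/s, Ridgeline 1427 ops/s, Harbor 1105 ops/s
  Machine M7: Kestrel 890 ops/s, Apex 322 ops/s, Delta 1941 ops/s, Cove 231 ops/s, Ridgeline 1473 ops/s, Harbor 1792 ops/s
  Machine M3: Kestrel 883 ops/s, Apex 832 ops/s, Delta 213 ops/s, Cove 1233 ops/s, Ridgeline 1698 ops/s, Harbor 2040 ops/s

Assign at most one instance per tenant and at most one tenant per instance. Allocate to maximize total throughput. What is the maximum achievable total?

Maximum total: 11550 ops/s

This is the linear assignment problem.
Optimal: Kestrel→Machine M6 (2096 ops/s), Apex→Machine M1 (1320 ops/s), Delta→Machine M7 (1941 ops/s), Cove→Machine M2 (1737 ops/s), Ridgeline→Machine M4 (2333 ops/s), Harbor→Machine M5 (2123 ops/s) — total 2096+1320+1941+1737+2333+2123 = 11550 ops/s.
Max-entry greedy (repeatedly take the single best remaining cell) gives 11395 ops/s, worse by 155.
Swapping Delta↔Harbor (Delta→Machine M5 1720 ops/s, Harbor→Machine M7 1792 ops/s) loses 552.
No other one-to-one assignment exceeds 11550 ops/s.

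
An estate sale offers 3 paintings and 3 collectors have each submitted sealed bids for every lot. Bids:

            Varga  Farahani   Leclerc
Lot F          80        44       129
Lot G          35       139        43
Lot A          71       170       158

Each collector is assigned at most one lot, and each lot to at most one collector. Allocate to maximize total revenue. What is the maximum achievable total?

Optimal: Varga→Lot F ($80), Farahani→Lot G ($139), Leclerc→Lot A ($158) — total 80+139+158 = $377.
Column-greedy (each lot in turn goes to its best remaining collector) gives $339, worse by 38.
Next-best assignment: Varga→Lot A, Farahani→Lot G, Leclerc→Lot F = $339.
Every other assignment is strictly worse.

Max total: $377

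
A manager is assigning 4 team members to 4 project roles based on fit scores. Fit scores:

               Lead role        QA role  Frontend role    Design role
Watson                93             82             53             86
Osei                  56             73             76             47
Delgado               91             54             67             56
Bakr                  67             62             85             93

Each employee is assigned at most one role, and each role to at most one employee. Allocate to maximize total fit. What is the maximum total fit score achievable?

This is the linear assignment problem.
Optimal: Watson→QA role (82 pts), Osei→Frontend role (76 pts), Delgado→Lead role (91 pts), Bakr→Design role (93 pts) — total 82+76+91+93 = 342 pts.
Column-greedy (each role in turn goes to its best remaining employee) gives 307 pts, worse by 35.
Next-best assignment: Watson→Design role, Osei→QA role, Delgado→Lead role, Bakr→Frontend role = 335 pts.
Checked against all permutations: 342 pts is optimal.

Max total: 342 pts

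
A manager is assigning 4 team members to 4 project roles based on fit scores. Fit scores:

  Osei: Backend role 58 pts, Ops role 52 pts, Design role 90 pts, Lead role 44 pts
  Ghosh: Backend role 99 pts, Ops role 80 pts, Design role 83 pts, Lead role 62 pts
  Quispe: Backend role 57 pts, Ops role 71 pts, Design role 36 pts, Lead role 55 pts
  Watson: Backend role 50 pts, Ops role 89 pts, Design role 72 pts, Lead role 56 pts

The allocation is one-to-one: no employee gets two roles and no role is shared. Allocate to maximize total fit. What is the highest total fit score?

Optimal: Osei→Design role (90 pts), Ghosh→Backend role (99 pts), Quispe→Lead role (55 pts), Watson→Ops role (89 pts) — total 90+99+55+89 = 333 pts.
Row-greedy (each employee in turn takes its best remaining role) gives 316 pts, worse by 17.
Next-best assignment: Osei→Design role, Ghosh→Backend role, Quispe→Ops role, Watson→Lead role = 316 pts.
No other one-to-one assignment exceeds 333 pts.

Maximum total: 333 pts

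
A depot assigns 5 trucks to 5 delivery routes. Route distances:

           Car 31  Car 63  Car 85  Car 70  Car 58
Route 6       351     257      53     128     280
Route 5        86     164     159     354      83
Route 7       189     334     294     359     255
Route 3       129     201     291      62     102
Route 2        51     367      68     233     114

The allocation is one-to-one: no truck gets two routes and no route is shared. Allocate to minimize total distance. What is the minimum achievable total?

Optimal: Car 31→Route 7 (189 km), Car 63→Route 5 (164 km), Car 85→Route 6 (53 km), Car 70→Route 3 (62 km), Car 58→Route 2 (114 km) — total 189+164+53+62+114 = 582 km.
Column-greedy (each route in turn goes to its cheapest remaining truck) gives 754 km, worse by 172.

Min total: 582 km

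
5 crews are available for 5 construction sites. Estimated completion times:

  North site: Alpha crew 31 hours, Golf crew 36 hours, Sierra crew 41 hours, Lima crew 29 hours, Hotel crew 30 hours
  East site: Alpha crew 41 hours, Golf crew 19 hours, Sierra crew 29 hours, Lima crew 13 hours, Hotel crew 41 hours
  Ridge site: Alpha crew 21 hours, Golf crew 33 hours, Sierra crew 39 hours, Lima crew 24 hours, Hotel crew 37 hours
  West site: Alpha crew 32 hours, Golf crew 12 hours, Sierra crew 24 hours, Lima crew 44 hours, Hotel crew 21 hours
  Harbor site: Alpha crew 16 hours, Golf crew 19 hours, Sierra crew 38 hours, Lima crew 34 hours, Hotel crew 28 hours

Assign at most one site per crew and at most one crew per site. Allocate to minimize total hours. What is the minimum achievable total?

Min total: 107 hours

Optimal: Alpha crew→Ridge site (21 hours), Golf crew→Harbor site (19 hours), Sierra crew→West site (24 hours), Lima crew→East site (13 hours), Hotel crew→North site (30 hours) — total 21+19+24+13+30 = 107 hours.
Row-greedy (each crew in turn takes its cheapest remaining site) gives 111 hours, worse by 4.
Swapping Alpha crew↔Lima crew (Alpha crew→East site 41 hours, Lima crew→Ridge site 24 hours) adds 31.
Every other assignment is strictly worse.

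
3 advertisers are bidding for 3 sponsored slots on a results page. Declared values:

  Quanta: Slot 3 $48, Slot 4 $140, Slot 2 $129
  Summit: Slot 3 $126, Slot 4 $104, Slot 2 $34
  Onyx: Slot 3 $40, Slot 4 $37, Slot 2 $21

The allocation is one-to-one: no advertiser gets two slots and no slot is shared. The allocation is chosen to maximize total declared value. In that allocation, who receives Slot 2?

Treat this as an assignment problem: match each advertiser to one slot.
Optimal: Quanta→Slot 2 ($129), Summit→Slot 3 ($126), Onyx→Slot 4 ($37) — total 129+126+37 = $292.
Swapping Quanta↔Summit (Quanta→Slot 3 $48, Summit→Slot 2 $34) loses 173.
Every other assignment is strictly worse.
Quanta's own top slot is Slot 4 ($140), but forcing Quanta→Slot 4 and reassigning the rest optimally gives only $287 — worse by 5.

Quanta receives Slot 2.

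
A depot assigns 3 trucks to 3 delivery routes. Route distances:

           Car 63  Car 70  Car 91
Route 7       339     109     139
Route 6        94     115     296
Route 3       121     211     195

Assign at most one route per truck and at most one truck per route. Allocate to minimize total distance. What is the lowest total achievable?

Minimum total: 375 km

Optimal: Car 63→Route 3 (121 km), Car 70→Route 6 (115 km), Car 91→Route 7 (139 km) — total 121+115+139 = 375 km.
Column-greedy (each route in turn goes to its cheapest remaining truck) gives 398 km, worse by 23.
Next-best assignment: Car 63→Route 6, Car 70→Route 7, Car 91→Route 3 = 398 km.
Swapping Car 70↔Car 91 (Car 70→Route 7 109 km, Car 91→Route 6 296 km) adds 151.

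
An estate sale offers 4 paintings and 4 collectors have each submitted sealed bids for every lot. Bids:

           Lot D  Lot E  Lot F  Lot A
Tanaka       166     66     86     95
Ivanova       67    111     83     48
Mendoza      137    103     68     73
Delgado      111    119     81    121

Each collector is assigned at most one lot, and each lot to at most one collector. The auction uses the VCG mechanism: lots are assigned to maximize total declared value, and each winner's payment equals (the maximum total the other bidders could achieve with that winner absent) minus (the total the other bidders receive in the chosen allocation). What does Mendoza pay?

Mendoza pays $28.

Efficient allocation: Tanaka→Lot D ($166), Ivanova→Lot F ($83), Mendoza→Lot E ($103), Delgado→Lot A ($121); total welfare W = $473.
Mendoza receives Lot E at value $103, so the others get W − 103 = $370.
Without Mendoza: best allocation of the remaining 3 bidders over all 4 lots is Tanaka→Lot D ($166), Ivanova→Lot E ($111), Delgado→Lot A ($121), total $398.
VCG payment = (others' best without Mendoza) − (others' welfare with Mendoza) = 398 − 370 = $28.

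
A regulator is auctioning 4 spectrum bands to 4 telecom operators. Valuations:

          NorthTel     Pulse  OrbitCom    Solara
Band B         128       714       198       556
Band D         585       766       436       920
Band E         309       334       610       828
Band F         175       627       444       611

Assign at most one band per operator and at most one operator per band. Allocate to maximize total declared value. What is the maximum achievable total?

This is a one-to-one assignment (maximum-weight bipartite matching).
Optimal: NorthTel→Band D ($585M), Pulse→Band B ($714M), OrbitCom→Band F ($444M), Solara→Band E ($828M) — total 585+714+444+828 = $2571M.
Row-greedy (each operator in turn takes its best remaining band) gives $2520M, worse by 51.
Next-best assignment: NorthTel→Band D, Pulse→Band B, OrbitCom→Band E, Solara→Band F = $2520M.
Swapping OrbitCom↔Solara (OrbitCom→Band E $610M, Solara→Band F $611M) loses 51.
No other one-to-one assignment exceeds $2571M.

Maximum total: $2571M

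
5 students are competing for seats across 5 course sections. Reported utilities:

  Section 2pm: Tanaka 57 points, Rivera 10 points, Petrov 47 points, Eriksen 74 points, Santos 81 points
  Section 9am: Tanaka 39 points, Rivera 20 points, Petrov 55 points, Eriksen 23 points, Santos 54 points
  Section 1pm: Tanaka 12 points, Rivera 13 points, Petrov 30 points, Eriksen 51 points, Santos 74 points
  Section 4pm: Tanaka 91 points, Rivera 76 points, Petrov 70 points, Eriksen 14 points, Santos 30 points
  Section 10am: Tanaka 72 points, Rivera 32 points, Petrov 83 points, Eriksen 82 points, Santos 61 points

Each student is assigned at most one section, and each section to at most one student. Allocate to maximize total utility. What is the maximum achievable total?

Optimal: Tanaka→Section 10am (72 points), Rivera→Section 4pm (76 points), Petrov→Section 9am (55 points), Eriksen→Section 2pm (74 points), Santos→Section 1pm (74 points) — total 72+76+55+74+74 = 351 points.

Maximum total: 351 points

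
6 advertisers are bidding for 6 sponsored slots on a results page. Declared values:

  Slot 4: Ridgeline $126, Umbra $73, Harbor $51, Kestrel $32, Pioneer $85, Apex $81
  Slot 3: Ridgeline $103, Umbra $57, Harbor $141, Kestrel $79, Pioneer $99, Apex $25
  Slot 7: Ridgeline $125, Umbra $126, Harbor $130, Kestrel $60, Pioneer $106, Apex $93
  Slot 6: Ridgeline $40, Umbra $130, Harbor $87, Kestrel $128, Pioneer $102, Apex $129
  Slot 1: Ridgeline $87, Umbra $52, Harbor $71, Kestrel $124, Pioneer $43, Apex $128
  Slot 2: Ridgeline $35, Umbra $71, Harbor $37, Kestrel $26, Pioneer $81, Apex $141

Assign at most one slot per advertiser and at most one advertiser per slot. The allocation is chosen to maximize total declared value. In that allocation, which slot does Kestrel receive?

This is the linear assignment problem.
Optimal: Ridgeline→Slot 4 ($126), Umbra→Slot 6 ($130), Harbor→Slot 3 ($141), Kestrel→Slot 1 ($124), Pioneer→Slot 7 ($106), Apex→Slot 2 ($141) — total 126+130+141+124+106+141 = $768.
Column-greedy (each slot in turn goes to its best remaining advertiser) gives $727, worse by 41.
Kestrel's own top slot is Slot 6 ($128), but forcing Kestrel→Slot 6 and reassigning the rest optimally gives only $730 — worse by 38.

Kestrel receives Slot 1.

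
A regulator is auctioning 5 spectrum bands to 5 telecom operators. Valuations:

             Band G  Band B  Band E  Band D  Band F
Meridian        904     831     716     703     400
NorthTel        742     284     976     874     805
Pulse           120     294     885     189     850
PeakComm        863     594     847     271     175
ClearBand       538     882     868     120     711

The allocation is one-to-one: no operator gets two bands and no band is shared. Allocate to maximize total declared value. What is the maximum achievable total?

This is a one-to-one assignment (maximum-weight bipartite matching).
Optimal: Meridian→Band G ($904M), NorthTel→Band D ($874M), Pulse→Band F ($850M), PeakComm→Band E ($847M), ClearBand→Band B ($882M) — total 904+874+850+847+882 = $4357M.
Row-greedy (each operator in turn takes its best remaining band) gives $3444M, worse by 913.

Maximum total: $4357M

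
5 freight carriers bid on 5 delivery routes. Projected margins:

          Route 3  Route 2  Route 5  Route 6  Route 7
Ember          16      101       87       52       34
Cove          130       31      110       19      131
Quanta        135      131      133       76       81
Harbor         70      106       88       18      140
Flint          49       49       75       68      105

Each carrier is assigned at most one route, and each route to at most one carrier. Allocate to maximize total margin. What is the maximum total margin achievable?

Optimal: Ember→Route 2 ($101k), Cove→Route 3 ($130k), Quanta→Route 5 ($133k), Harbor→Route 7 ($140k), Flint→Route 6 ($68k) — total 101+130+133+140+68 = $572k.
Column-greedy (each route in turn goes to its best remaining carrier) gives $453k, worse by 119.
Next-best assignment: Ember→Route 5, Cove→Route 3, Quanta→Route 2, Harbor→Route 7, Flint→Route 6 = $556k.

Maximum total: $572k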